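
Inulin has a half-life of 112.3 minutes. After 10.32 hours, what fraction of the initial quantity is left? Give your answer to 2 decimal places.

0.02

10.32 hours = 619.2 minutes.
n = 619.2/112.3 ≈ 5.5138 half-lives.
Fraction remaining = (1/2)^5.5138 ≈ 0.021887.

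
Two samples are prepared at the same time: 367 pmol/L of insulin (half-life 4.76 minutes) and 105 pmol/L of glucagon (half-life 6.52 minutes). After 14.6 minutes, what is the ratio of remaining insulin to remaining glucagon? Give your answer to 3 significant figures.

insulin: 367 × (1/2)^(14.6/4.76) = 367 × (1/2)^3.0672 ≈ 43.786 pmol/L.
glucagon: 105 × (1/2)^(14.6/6.52) = 105 × (1/2)^2.2393 ≈ 22.238 pmol/L.
Ratio ≈ 43.786 / 22.238 ≈ 1.969.

1.97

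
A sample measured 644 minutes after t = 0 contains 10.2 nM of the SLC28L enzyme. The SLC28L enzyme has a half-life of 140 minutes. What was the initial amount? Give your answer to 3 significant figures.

Number of half-lives elapsed: n = 644/140 ≈ 4.6.
A₀ = A × 2^n = 10.2 × 2^4.6 = 10.2 × 24.251 ≈ 247.36 nM.

247 nM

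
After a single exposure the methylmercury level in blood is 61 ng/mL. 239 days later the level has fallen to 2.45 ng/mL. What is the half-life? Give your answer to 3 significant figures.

A/A₀ = 2.45/61 ≈ 0.040164.
n = log₂(24.898) ≈ 4.638 half-lives elapsed in 239 days.
t½ = 239/4.638 ≈ 51.531 days.

51.5 days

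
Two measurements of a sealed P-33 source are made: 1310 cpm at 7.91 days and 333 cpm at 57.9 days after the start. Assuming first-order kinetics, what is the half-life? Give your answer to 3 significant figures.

25.3 days

Over Δt = 57.9 − 7.91 = 49.99 days, the level fell by a factor of 1310/333 ≈ 3.9339.
n = log₂(3.9339) ≈ 1.976 half-lives, so t½ = 49.99/1.976 ≈ 25.299 days.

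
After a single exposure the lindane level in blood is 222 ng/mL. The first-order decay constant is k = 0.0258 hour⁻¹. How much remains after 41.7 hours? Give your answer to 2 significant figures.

76 ng/mL

t½ = ln 2 / k = 0.69315 / 0.0258 ≈ 26.866 hours.
Number of half-lives: n = 41.7/26.866 ≈ 1.5521.
Remaining = 222 × (1/2)^1.5521 = 222 × 0.341 ≈ 75.703 ng/mL.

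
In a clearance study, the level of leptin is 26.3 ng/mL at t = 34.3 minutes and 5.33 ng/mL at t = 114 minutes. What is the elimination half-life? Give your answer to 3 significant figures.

Over Δt = 114 − 34.3 = 79.7 minutes, the level fell by a factor of 26.3/5.33 ≈ 4.9343.
n = log₂(4.9343) ≈ 2.3029 half-lives, so t½ = 79.7/2.3029 ≈ 34.609 minutes.

34.6 minutes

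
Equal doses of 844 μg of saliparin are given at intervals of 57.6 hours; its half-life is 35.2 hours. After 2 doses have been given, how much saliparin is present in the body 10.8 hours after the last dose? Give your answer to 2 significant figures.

900 μg

The 2 doses were given 68.4, 10.8 hours ago.
Total = 844·(1/2)^(68.4/35.2) + 844·(1/2)^(10.8/35.2)
      = 219.48 + 682.31 ≈ 901.78 μg.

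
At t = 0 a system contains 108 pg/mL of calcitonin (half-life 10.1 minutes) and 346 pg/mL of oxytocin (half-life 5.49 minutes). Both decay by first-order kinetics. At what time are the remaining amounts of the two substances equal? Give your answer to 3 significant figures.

20.2 minutes

Set 108·(1/2)^(t/10.1) = 346·(1/2)^(t/5.49).
Taking log₂: log₂(108/346) = t·(1/10.1 − 1/5.49).
log₂(0.31214) = -1.6797; 1/10.1 − 1/5.49 = -0.083139.
t = -1.6797 / -0.083139 ≈ 20.204 minutes.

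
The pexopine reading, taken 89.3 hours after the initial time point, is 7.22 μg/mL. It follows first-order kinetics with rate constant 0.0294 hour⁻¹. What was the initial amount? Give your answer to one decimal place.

t½ = ln 2 / λ = 0.69315 / 0.0294 ≈ 23.576 hours.
Number of half-lives elapsed: n = 89.3/23.576 ≈ 3.7877.
A₀ = A × 2^n = 7.22 × 2^3.7877 = 7.22 × 13.81 ≈ 99.711 μg/mL.

99.7 μg/mL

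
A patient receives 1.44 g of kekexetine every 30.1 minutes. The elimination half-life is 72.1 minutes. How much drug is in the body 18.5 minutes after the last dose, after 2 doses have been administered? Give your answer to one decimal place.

2.1 g

The 2 doses were given 48.6, 18.5 minutes ago.
Total = 1.44·(1/2)^(48.6/72.1) + 1.44·(1/2)^(18.5/72.1)
      = 0.9025 + 1.2054 ≈ 2.1079 g.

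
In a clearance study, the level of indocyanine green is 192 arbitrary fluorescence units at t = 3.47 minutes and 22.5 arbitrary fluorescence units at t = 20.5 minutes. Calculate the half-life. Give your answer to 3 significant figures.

Over Δt = 20.5 − 3.47 = 17.03 minutes, the level fell by a factor of 192/22.5 ≈ 8.5333.
n = log₂(8.5333) ≈ 3.0931 half-lives, so t½ = 17.03/3.0931 ≈ 5.5058 minutes.

5.51 minutes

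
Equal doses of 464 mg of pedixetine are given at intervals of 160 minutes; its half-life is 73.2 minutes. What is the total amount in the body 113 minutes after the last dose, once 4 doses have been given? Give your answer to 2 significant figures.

The 4 doses were given 593, 433, 273, 113 minutes ago.
Total = 464·(1/2)^(593/73.2) + 464·(1/2)^(433/73.2) + 464·(1/2)^(273/73.2) + 464·(1/2)^(113/73.2)
      = 1.6898 + 7.6884 + 34.98 + 159.15 ≈ 203.51 mg.

200 mg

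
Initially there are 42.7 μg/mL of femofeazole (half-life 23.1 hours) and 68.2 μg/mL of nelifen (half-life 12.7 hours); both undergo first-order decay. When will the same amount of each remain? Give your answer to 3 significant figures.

Set 42.7·(1/2)^(t/23.1) = 68.2·(1/2)^(t/12.7).
Taking log₂: log₂(42.7/68.2) = t·(1/23.1 − 1/12.7).
log₂(0.6261) = -0.67554; 1/23.1 − 1/12.7 = -0.03545.
t = -0.67554 / -0.03545 ≈ 19.056 hours.

19.1 hours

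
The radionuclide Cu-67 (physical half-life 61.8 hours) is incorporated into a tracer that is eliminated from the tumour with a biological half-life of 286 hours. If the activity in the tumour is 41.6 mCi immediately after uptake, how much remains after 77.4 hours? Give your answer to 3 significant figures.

1/t_eff = 1/t_phys + 1/t_biol = 1/61.8 + 1/286 = 0.019678 per hour.
t_eff = 61.8 × 286 / (61.8 + 286) ≈ 50.819 hours.
Remaining = 41.6 × (1/2)^(77.4/50.819) = 41.6 × (1/2)^1.5231 ≈ 14.475 mCi.

14.5 mCi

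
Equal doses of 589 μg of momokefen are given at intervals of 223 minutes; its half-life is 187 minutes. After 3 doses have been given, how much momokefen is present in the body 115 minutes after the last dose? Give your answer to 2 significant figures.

630 μg

The 3 doses were given 561, 338, 115 minutes ago.
Total = 589·(1/2)^(561/187) + 589·(1/2)^(338/187) + 589·(1/2)^(115/187)
      = 73.625 + 168.27 + 384.58 ≈ 626.48 μg.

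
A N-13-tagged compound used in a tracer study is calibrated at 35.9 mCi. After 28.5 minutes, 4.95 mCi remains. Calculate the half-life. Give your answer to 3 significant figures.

9.97 minutes

A/A₀ = 4.95/35.9 ≈ 0.13788.
n = log₂(7.2525) ≈ 2.8585 half-lives elapsed in 28.5 minutes.
t½ = 28.5/2.8585 ≈ 9.9703 minutes.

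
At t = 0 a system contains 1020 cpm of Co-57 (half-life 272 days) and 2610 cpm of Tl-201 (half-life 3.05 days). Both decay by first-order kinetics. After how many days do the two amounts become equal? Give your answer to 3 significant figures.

4.18 days

Set 1020·(1/2)^(t/272) = 2610·(1/2)^(t/3.05).
Taking log₂: log₂(1020/2610) = t·(1/272 − 1/3.05).
log₂(0.3908) = -1.3555; 1/272 − 1/3.05 = -0.32419.
t = -1.3555 / -0.32419 ≈ 4.1811 days.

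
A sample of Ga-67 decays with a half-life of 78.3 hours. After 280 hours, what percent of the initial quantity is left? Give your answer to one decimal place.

n = 280/78.3 ≈ 3.576 half-lives.
Fraction remaining = (1/2)^3.576 ≈ 0.083853, i.e. 8.3853%.

8.4%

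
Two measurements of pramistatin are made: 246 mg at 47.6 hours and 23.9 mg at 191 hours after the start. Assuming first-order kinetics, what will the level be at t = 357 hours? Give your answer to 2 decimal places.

1.61 mg

Over Δt = 191 − 47.6 = 143.4 hours, the level fell by a factor of 246/23.9 ≈ 10.293.
n = log₂(10.293) ≈ 3.3636 half-lives, so t½ = 143.4/3.3636 ≈ 42.633 hours.
From t = 191 to t = 357: 23.9 × (1/2)^((357−191)/42.633) ≈ 1.608 mg.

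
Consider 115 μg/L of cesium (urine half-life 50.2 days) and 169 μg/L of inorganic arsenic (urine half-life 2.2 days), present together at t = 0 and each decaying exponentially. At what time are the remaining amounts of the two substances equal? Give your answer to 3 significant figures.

1.28 days

Set 115·(1/2)^(t/50.2) = 169·(1/2)^(t/2.2).
Taking log₂: log₂(115/169) = t·(1/50.2 − 1/2.2).
log₂(0.68047) = -0.55539; 1/50.2 − 1/2.2 = -0.43463.
t = -0.55539 / -0.43463 ≈ 1.2779 days.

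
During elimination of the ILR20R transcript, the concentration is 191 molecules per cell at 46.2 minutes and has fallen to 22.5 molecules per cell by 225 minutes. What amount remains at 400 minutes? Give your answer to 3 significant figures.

2.77 molecules per cell

Over Δt = 225 − 46.2 = 178.8 minutes, the level fell by a factor of 191/22.5 ≈ 8.4889.
n = log₂(8.4889) ≈ 3.0856 half-lives, so t½ = 178.8/3.0856 ≈ 57.947 minutes.
From t = 225 to t = 400: 22.5 × (1/2)^((400−225)/57.947) ≈ 2.7738 molecules per cell.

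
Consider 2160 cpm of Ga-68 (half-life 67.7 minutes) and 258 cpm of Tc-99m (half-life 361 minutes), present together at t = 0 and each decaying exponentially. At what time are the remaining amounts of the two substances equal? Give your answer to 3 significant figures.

Set 2160·(1/2)^(t/67.7) = 258·(1/2)^(t/361).
Taking log₂: log₂(2160/258) = t·(1/67.7 − 1/361).
log₂(8.3721) = 3.0656; 1/67.7 − 1/361 = 0.012001.
t = 3.0656 / 0.012001 ≈ 255.45 minutes.

255 minutes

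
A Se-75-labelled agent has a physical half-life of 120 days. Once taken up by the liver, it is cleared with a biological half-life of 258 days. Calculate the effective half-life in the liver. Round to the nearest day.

82 days

1/t_eff = 1/t_phys + 1/t_biol = 1/120 + 1/258 = 0.012209 per day.
t_eff = 120 × 258 / (120 + 258) ≈ 81.905 days.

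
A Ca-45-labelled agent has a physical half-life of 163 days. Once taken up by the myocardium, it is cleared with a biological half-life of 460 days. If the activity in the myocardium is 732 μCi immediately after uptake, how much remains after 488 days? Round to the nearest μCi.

1/t_eff = 1/t_phys + 1/t_biol = 1/163 + 1/460 = 0.0083089 per day.
t_eff = 163 × 460 / (163 + 460) ≈ 120.35 days.
Remaining = 732 × (1/2)^(488/120.35) = 732 × (1/2)^4.0547 ≈ 44.047 μCi.

44 μCi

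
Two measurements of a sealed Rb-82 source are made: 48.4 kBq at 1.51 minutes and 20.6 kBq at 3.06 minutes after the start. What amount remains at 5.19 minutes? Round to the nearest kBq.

6 kBq

Over Δt = 3.06 − 1.51 = 1.55 minutes, the level fell by a factor of 48.4/20.6 ≈ 2.3495.
n = log₂(2.3495) ≈ 1.2324 half-lives, so t½ = 1.55/1.2324 ≈ 1.2577 minutes.
From t = 3.06 to t = 5.19: 20.6 × (1/2)^((5.19−3.06)/1.2577) ≈ 6.369 kBq.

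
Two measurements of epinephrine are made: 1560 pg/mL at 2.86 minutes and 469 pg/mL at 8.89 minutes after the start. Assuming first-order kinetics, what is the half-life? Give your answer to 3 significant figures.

Over Δt = 8.89 − 2.86 = 6.03 minutes, the level fell by a factor of 1560/469 ≈ 3.3262.
n = log₂(3.3262) ≈ 1.7339 half-lives, so t½ = 6.03/1.7339 ≈ 3.4777 minutes.

3.48 minutes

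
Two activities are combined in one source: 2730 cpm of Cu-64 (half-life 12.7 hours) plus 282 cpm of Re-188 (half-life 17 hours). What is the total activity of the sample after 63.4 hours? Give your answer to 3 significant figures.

107 cpm

Cu-64: 2730 × (1/2)^(63.4/12.7) = 2730 × (1/2)^4.9921 ≈ 85.779 cpm.
Re-188: 282 × (1/2)^(63.4/17) = 282 × (1/2)^3.7294 ≈ 21.261 cpm.
Total = 85.779 + 21.261 ≈ 107.04 cpm.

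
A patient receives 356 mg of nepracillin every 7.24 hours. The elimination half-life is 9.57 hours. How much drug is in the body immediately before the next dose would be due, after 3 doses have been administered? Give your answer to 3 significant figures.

409 mg

The 3 doses were given 21.72, 14.48, 7.24 hours ago.
Total = 356·(1/2)^(21.72/9.57) + 356·(1/2)^(14.48/9.57) + 356·(1/2)^(7.24/9.57)
      = 73.83 + 124.73 + 210.72 ≈ 409.28 mg.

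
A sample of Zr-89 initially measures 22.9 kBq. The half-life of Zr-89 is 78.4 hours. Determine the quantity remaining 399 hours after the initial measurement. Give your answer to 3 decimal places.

0.673 kBq

Number of half-lives: n = 399/78.4 ≈ 5.0893.
Remaining = 22.9 × (1/2)^5.0893 = 22.9 × 0.029375 ≈ 0.67268 kBq.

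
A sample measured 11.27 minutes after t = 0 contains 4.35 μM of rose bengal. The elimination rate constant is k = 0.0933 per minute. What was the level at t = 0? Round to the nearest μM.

12 μM

t½ = ln 2 / k = 0.69315 / 0.0933 ≈ 7.4292 minutes.
Number of half-lives elapsed: n = 11.27/7.4292 ≈ 1.517.
A₀ = A × 2^n = 4.35 × 2^1.517 = 4.35 × 2.8619 ≈ 12.449 μM.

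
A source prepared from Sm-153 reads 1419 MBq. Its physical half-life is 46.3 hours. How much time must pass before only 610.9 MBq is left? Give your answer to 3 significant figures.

Fraction remaining = 610.9/1419 ≈ 0.43051.
n = log₂(1419/610.9) = ln(2.3228)/ln 2 ≈ 1.2159 half-lives.
t = n × t½ = 1.2159 × 46.3 ≈ 56.295 hours.

56.3 hours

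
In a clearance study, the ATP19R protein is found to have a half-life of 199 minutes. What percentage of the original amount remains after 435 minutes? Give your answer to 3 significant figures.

22.0%

n = 435/199 ≈ 2.1859 half-lives.
Fraction remaining = (1/2)^2.1859 ≈ 0.21977, i.e. 21.977%.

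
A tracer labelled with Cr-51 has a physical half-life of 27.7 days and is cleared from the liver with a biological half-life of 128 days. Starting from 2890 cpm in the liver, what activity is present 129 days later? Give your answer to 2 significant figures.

1/t_eff = 1/t_phys + 1/t_biol = 1/27.7 + 1/128 = 0.043914 per day.
t_eff = 27.7 × 128 / (27.7 + 128) ≈ 22.772 days.
Remaining = 2890 × (1/2)^(129/22.772) = 2890 × (1/2)^5.6649 ≈ 56.965 cpm.

57 cpm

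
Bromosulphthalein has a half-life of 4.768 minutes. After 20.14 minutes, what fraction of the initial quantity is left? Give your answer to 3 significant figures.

n = 20.14/4.768 ≈ 4.224 half-lives.
Fraction remaining = (1/2)^4.224 ≈ 0.053512.

0.0535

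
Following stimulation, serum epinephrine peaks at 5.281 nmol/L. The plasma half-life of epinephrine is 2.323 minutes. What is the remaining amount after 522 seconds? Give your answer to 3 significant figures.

0.394 nmol/L

Convert the elapsed time: 522 seconds = 8.7 minutes.
Number of half-lives: n = 8.7/2.323 ≈ 3.7452.
Remaining = 5.281 × (1/2)^3.7452 = 5.281 × 0.074575 ≈ 0.39383 nmol/L.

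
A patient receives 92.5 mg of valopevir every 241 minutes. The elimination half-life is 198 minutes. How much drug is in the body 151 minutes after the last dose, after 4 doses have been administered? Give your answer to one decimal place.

92.4 mg

The 4 doses were given 874, 633, 392, 151 minutes ago.
Total = 92.5·(1/2)^(874/198) + 92.5·(1/2)^(633/198) + 92.5·(1/2)^(392/198) + 92.5·(1/2)^(151/198)
      = 4.3386 + 10.087 + 23.451 + 54.522 ≈ 92.398 mg.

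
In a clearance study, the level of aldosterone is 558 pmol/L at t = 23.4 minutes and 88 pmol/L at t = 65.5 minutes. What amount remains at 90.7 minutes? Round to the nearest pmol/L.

29 pmol/L

Over Δt = 65.5 − 23.4 = 42.1 minutes, the level fell by a factor of 558/88 ≈ 6.3409.
n = log₂(6.3409) ≈ 2.6647 half-lives, so t½ = 42.1/2.6647 ≈ 15.799 minutes.
From t = 65.5 to t = 90.7: 88 × (1/2)^((90.7−65.5)/15.799) ≈ 29.13 pmol/L.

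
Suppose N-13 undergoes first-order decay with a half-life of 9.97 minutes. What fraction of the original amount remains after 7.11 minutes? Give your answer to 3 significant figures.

n = 7.11/9.97 ≈ 0.71314 half-lives.
Fraction remaining = (1/2)^0.71314 ≈ 0.60999.

0.610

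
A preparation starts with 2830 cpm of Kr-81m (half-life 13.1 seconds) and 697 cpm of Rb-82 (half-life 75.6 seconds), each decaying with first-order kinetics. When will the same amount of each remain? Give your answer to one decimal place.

32.0 seconds

Set 2830·(1/2)^(t/13.1) = 697·(1/2)^(t/75.6).
Taking log₂: log₂(2830/697) = t·(1/13.1 − 1/75.6).
log₂(4.0603) = 2.0216; 1/13.1 − 1/75.6 = 0.063108.
t = 2.0216 / 0.063108 ≈ 32.033 seconds.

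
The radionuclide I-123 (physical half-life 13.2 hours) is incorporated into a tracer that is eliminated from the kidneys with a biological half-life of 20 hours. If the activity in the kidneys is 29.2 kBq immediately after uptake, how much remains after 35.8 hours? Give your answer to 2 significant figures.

1.3 kBq

1/t_eff = 1/t_phys + 1/t_biol = 1/13.2 + 1/20 = 0.12576 per hour.
t_eff = 13.2 × 20 / (13.2 + 20) ≈ 7.9518 hours.
Remaining = 29.2 × (1/2)^(35.8/7.9518) = 29.2 × (1/2)^4.5021 ≈ 1.2886 kBq.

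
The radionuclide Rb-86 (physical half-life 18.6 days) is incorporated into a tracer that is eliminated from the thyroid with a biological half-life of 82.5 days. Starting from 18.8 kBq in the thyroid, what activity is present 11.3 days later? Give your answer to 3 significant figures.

1/t_eff = 1/t_phys + 1/t_biol = 1/18.6 + 1/82.5 = 0.065885 per day.
t_eff = 18.6 × 82.5 / (18.6 + 82.5) ≈ 15.178 days.
Remaining = 18.8 × (1/2)^(11.3/15.178) = 18.8 × (1/2)^0.7445 ≈ 11.221 kBq.

11.2 kBq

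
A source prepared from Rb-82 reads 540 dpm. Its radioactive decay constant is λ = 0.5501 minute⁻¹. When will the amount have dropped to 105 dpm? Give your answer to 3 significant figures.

t½ = ln 2 / λ = 0.69315 / 0.5501 ≈ 1.26 minutes.
Fraction remaining = 105/540 ≈ 0.19444.
n = log₂(540/105) = ln(5.1429)/ln 2 ≈ 2.3626 half-lives.
t = n × t½ = 2.3626 × 1.26 ≈ 2.9769 minutes.

2.98 minutes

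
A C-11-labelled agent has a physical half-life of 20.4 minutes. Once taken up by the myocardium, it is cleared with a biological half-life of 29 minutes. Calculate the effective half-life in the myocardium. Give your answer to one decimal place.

1/t_eff = 1/t_phys + 1/t_biol = 1/20.4 + 1/29 = 0.083502 per minute.
t_eff = 20.4 × 29 / (20.4 + 29) ≈ 11.976 minutes.

12.0 minutes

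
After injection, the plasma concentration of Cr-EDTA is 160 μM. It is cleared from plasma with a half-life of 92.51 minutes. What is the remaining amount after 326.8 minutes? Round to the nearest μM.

14 μM

Number of half-lives: n = 326.8/92.51 ≈ 3.5326.
Remaining = 160 × (1/2)^3.5326 = 160 × 0.086414 ≈ 13.826 μM.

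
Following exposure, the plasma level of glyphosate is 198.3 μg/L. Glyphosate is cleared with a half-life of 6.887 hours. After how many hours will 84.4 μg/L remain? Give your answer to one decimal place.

8.5 hours

Fraction remaining = 84.4/198.3 ≈ 0.42562.
n = log₂(198.3/84.4) = ln(2.3495)/ln 2 ≈ 1.2324 half-lives.
t = n × t½ = 1.2324 × 6.887 ≈ 8.4873 hours.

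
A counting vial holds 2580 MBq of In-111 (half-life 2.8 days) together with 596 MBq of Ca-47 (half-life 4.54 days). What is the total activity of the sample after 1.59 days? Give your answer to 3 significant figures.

2210 MBq

In-111: 2580 × (1/2)^(1.59/2.8) = 2580 × (1/2)^0.56786 ≈ 1740.5 MBq.
Ca-47: 596 × (1/2)^(1.59/4.54) = 596 × (1/2)^0.35022 ≈ 467.54 MBq.
Total = 1740.5 + 467.54 ≈ 2208.1 MBq.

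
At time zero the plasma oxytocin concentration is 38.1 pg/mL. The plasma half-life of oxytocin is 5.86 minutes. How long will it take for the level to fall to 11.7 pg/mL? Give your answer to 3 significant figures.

9.98 minutes

Fraction remaining = 11.7/38.1 ≈ 0.30709.
n = log₂(38.1/11.7) = ln(3.2564)/ln 2 ≈ 1.7033 half-lives.
t = n × t½ = 1.7033 × 5.86 ≈ 9.9812 minutes.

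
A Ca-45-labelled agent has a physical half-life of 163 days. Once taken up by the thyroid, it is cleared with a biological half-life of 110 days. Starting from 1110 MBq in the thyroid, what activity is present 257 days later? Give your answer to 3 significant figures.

73.7 MBq

1/t_eff = 1/t_phys + 1/t_biol = 1/163 + 1/110 = 0.015226 per day.
t_eff = 163 × 110 / (163 + 110) ≈ 65.678 days.
Remaining = 1110 × (1/2)^(257/65.678) = 1110 × (1/2)^3.9131 ≈ 73.685 MBq.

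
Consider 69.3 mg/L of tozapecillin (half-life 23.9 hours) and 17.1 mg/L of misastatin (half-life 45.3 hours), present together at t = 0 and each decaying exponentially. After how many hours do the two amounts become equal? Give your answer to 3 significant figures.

Set 69.3·(1/2)^(t/23.9) = 17.1·(1/2)^(t/45.3).
Taking log₂: log₂(69.3/17.1) = t·(1/23.9 − 1/45.3).
log₂(4.0526) = 2.0189; 1/23.9 − 1/45.3 = 0.019766.
t = 2.0189 / 0.019766 ≈ 102.14 hours.

102 hours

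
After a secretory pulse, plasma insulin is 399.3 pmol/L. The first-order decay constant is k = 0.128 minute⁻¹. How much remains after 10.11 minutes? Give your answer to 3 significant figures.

109 pmol/L

t½ = ln 2 / k = 0.69315 / 0.128 ≈ 5.4152 minutes.
Number of half-lives: n = 10.11/5.4152 ≈ 1.867.
Remaining = 399.3 × (1/2)^1.867 = 399.3 × 0.27415 ≈ 109.47 pmol/L.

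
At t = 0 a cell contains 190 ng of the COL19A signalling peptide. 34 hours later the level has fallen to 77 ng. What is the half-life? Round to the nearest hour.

A/A₀ = 77/190 ≈ 0.40526.
n = log₂(2.4675) ≈ 1.3031 half-lives elapsed in 34 hours.
t½ = 34/1.3031 ≈ 26.092 hours.

26 hours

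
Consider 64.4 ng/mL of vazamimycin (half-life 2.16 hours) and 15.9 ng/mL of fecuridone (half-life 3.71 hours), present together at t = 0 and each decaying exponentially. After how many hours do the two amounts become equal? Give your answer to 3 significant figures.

10.4 hours

Set 64.4·(1/2)^(t/2.16) = 15.9·(1/2)^(t/3.71).
Taking log₂: log₂(64.4/15.9) = t·(1/2.16 − 1/3.71).
log₂(4.0503) = 2.018; 1/2.16 − 1/3.71 = 0.19342.
t = 2.018 / 0.19342 ≈ 10.433 hours.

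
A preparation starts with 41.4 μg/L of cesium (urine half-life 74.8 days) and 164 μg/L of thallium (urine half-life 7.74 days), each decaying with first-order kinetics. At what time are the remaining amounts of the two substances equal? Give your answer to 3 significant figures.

17.1 days

Set 41.4·(1/2)^(t/74.8) = 164·(1/2)^(t/7.74).
Taking log₂: log₂(41.4/164) = t·(1/74.8 − 1/7.74).
log₂(0.25244) = -1.986; 1/74.8 − 1/7.74 = -0.11583.
t = -1.986 / -0.11583 ≈ 17.146 days.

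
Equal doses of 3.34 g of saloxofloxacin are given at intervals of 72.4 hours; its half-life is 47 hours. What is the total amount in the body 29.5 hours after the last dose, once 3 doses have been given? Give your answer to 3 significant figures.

3.16 g

The 3 doses were given 174.3, 101.9, 29.5 hours ago.
Total = 3.34·(1/2)^(174.3/47) + 3.34·(1/2)^(101.9/47) + 3.34·(1/2)^(29.5/47)
      = 0.25549 + 0.74317 + 2.1617 ≈ 3.1604 g.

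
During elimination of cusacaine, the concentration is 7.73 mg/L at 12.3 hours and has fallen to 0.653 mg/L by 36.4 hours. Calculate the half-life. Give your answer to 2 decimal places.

Over Δt = 36.4 − 12.3 = 24.1 hours, the level fell by a factor of 7.73/0.653 ≈ 11.838.
n = log₂(11.838) ≈ 3.5653 half-lives, so t½ = 24.1/3.5653 ≈ 6.7596 hours.

6.76 hours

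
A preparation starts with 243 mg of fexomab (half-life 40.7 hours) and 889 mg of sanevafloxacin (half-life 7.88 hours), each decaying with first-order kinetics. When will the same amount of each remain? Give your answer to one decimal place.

Set 243·(1/2)^(t/40.7) = 889·(1/2)^(t/7.88).
Taking log₂: log₂(243/889) = t·(1/40.7 − 1/7.88).
log₂(0.27334) = -1.8712; 1/40.7 − 1/7.88 = -0.10233.
t = -1.8712 / -0.10233 ≈ 18.286 hours.

18.3 hours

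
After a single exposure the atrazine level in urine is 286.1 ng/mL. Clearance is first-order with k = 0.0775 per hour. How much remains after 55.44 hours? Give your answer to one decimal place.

3.9 ng/mL

t½ = ln 2 / k = 0.69315 / 0.0775 ≈ 8.9438 hours.
Number of half-lives: n = 55.44/8.9438 ≈ 6.1987.
Remaining = 286.1 × (1/2)^6.1987 = 286.1 × 0.013615 ≈ 3.8952 ng/mL.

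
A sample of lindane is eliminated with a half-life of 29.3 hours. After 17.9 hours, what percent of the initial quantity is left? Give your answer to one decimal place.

65.5%

n = 17.9/29.3 ≈ 0.61092 half-lives.
Fraction remaining = (1/2)^0.61092 ≈ 0.65478, i.e. 65.478%.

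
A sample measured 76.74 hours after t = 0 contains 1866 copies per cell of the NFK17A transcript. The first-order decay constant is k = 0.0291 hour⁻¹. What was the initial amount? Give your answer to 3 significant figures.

t½ = ln 2 / k = 0.69315 / 0.0291 ≈ 23.819 hours.
Number of half-lives elapsed: n = 76.74/23.819 ≈ 3.2217.
A₀ = A × 2^n = 1866 × 2^3.2217 = 1866 × 9.3291 ≈ 17408 copies per cell.

17400 copies per cell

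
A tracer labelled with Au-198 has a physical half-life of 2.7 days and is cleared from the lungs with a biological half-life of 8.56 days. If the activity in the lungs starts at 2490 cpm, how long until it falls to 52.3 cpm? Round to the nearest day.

1/t_eff = 1/t_phys + 1/t_biol = 1/2.7 + 1/8.56 = 0.48719 per day.
t_eff = 2.7 × 8.56 / (2.7 + 8.56) ≈ 2.0526 days.
n = log₂(2490/52.3) ≈ 5.5732; t = 5.5732 × 2.0526 ≈ 11.439 days.

11 days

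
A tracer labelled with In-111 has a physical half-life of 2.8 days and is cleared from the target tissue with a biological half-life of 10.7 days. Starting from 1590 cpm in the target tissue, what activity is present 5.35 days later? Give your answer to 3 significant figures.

299 cpm

1/t_eff = 1/t_phys + 1/t_biol = 1/2.8 + 1/10.7 = 0.4506 per day.
t_eff = 2.8 × 10.7 / (2.8 + 10.7) ≈ 2.2193 days.
Remaining = 1590 × (1/2)^(5.35/2.2193) = 1590 × (1/2)^2.4107 ≈ 299.02 cpm.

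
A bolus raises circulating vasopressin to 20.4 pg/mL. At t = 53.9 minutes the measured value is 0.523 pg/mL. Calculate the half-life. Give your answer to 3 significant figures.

A/A₀ = 0.523/20.4 ≈ 0.025637.
n = log₂(39.006) ≈ 5.2856 half-lives elapsed in 53.9 minutes.
t½ = 53.9/5.2856 ≈ 10.197 minutes.

10.2 minutes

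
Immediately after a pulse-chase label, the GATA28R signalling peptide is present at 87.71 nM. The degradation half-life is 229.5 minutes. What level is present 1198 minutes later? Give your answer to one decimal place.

2.4 nM

Number of half-lives: n = 1198/229.5 ≈ 5.22.
Remaining = 87.71 × (1/2)^5.22 = 87.71 × 0.026829 ≈ 2.3532 nM.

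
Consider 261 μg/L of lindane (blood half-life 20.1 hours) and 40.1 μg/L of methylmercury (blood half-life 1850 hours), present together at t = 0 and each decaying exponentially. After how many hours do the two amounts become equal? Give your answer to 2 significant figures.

Set 261·(1/2)^(t/20.1) = 40.1·(1/2)^(t/1850).
Taking log₂: log₂(261/40.1) = t·(1/20.1 − 1/1850).
log₂(6.5087) = 2.7024; 1/20.1 − 1/1850 = 0.049211.
t = 2.7024 / 0.049211 ≈ 54.914 hours.

55 hours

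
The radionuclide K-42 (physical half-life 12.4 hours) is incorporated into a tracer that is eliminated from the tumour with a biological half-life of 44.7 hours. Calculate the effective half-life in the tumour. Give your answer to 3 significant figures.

1/t_eff = 1/t_phys + 1/t_biol = 1/12.4 + 1/44.7 = 0.10302 per hour.
t_eff = 12.4 × 44.7 / (12.4 + 44.7) ≈ 9.7072 hours.

9.71 hours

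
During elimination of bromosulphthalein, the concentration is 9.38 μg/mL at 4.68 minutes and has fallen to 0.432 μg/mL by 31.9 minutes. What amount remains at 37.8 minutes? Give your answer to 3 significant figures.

0.222 μg/mL

Over Δt = 31.9 − 4.68 = 27.22 minutes, the level fell by a factor of 9.38/0.432 ≈ 21.713.
n = log₂(21.713) ≈ 4.4405 half-lives, so t½ = 27.22/4.4405 ≈ 6.13 minutes.
From t = 31.9 to t = 37.8: 0.432 × (1/2)^((37.8−31.9)/6.13) ≈ 0.22169 μg/mL.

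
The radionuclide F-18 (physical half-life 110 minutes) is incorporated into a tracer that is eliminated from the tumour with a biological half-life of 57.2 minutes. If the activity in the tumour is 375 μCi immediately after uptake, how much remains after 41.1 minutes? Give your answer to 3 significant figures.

176 μCi

1/t_eff = 1/t_phys + 1/t_biol = 1/110 + 1/57.2 = 0.026573 per minute.
t_eff = 110 × 57.2 / (110 + 57.2) ≈ 37.632 minutes.
Remaining = 375 × (1/2)^(41.1/37.632) = 375 × (1/2)^1.0922 ≈ 175.9 μCi.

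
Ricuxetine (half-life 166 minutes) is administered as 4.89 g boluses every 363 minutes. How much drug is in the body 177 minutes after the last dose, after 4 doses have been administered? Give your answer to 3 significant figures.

2.99 g

The 4 doses were given 1266, 903, 540, 177 minutes ago.
Total = 4.89·(1/2)^(1266/166) + 4.89·(1/2)^(903/166) + 4.89·(1/2)^(540/166) + 4.89·(1/2)^(177/166)
      = 0.024746 + 0.11266 + 0.51293 + 2.3352 ≈ 2.9856 g.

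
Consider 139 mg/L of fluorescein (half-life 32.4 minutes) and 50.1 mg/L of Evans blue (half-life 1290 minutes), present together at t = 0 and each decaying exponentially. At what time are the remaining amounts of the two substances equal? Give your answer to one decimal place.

Set 139·(1/2)^(t/32.4) = 50.1·(1/2)^(t/1290).
Taking log₂: log₂(139/50.1) = t·(1/32.4 − 1/1290).
log₂(2.7745) = 1.4722; 1/32.4 − 1/1290 = 0.030089.
t = 1.4722 / 0.030089 ≈ 48.928 minutes.

48.9 minutes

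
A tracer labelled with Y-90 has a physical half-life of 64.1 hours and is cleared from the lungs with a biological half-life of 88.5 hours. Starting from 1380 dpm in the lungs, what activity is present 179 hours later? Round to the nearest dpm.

49 dpm

1/t_eff = 1/t_phys + 1/t_biol = 1/64.1 + 1/88.5 = 0.0269 per hour.
t_eff = 64.1 × 88.5 / (64.1 + 88.5) ≈ 37.175 hours.
Remaining = 1380 × (1/2)^(179/37.175) = 1380 × (1/2)^4.8151 ≈ 49.021 dpm.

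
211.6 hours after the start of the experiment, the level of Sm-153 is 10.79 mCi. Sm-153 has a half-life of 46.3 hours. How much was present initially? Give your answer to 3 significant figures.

256 mCi

Number of half-lives elapsed: n = 211.6/46.3 ≈ 4.5702.
A₀ = A × 2^n = 10.79 × 2^4.5702 = 10.79 × 23.756 ≈ 256.32 mCi.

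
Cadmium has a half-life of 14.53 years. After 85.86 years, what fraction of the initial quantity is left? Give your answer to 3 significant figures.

n = 85.86/14.53 ≈ 5.9092 half-lives.
Fraction remaining = (1/2)^5.9092 ≈ 0.016641.

0.0166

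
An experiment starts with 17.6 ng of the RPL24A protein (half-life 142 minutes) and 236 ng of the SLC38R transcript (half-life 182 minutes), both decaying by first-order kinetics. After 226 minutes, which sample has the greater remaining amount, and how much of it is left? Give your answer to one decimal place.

SLC38R transcript, 99.8 ng

RPL24A protein: 17.6 × (1/2)^1.5915 ≈ 5.8399 ng.
SLC38R transcript: 236 × (1/2)^1.2418 ≈ 99.794 ng.
SLC38R transcript has more remaining, at ≈ 99.794 ng.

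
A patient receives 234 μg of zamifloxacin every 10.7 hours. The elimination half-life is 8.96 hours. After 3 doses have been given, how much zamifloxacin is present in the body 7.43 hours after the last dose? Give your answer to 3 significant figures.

214 μg

The 3 doses were given 28.83, 18.13, 7.43 hours ago.
Total = 234·(1/2)^(28.83/8.96) + 234·(1/2)^(18.13/8.96) + 234·(1/2)^(7.43/8.96)
      = 25.154 + 57.557 + 131.7 ≈ 214.41 μg.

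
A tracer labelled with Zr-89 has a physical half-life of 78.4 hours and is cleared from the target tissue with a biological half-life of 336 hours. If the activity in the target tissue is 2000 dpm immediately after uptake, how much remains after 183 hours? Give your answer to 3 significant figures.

1/t_eff = 1/t_phys + 1/t_biol = 1/78.4 + 1/336 = 0.015731 per hour.
t_eff = 78.4 × 336 / (78.4 + 336) ≈ 63.568 hours.
Remaining = 2000 × (1/2)^(183/63.568) = 2000 × (1/2)^2.8788 ≈ 271.9 dpm.

272 dpm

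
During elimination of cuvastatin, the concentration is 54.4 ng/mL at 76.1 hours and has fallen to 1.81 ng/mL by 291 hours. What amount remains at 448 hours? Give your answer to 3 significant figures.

Over Δt = 291 − 76.1 = 214.9 hours, the level fell by a factor of 54.4/1.81 ≈ 30.055.
n = log₂(30.055) ≈ 4.9095 half-lives, so t½ = 214.9/4.9095 ≈ 43.772 hours.
From t = 291 to t = 448: 1.81 × (1/2)^((448−291)/43.772) ≈ 0.15064 ng/mL.

0.151 ng/mL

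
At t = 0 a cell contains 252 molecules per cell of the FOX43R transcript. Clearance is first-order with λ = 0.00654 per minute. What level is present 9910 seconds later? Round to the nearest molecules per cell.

86 molecules per cell

t½ = ln 2 / λ = 0.69315 / 0.00654 ≈ 105.99 minutes.
Convert the elapsed time: 9910 seconds = 165.167 minutes.
Number of half-lives: n = 165.167/105.99 ≈ 1.5584.
Remaining = 252 × (1/2)^1.5584 = 252 × 0.33953 ≈ 85.562 molecules per cell.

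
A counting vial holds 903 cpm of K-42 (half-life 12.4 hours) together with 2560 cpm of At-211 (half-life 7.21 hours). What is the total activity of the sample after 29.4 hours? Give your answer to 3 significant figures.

K-42: 903 × (1/2)^(29.4/12.4) = 903 × (1/2)^2.371 ≈ 174.56 cpm.
At-211: 2560 × (1/2)^(29.4/7.21) = 2560 × (1/2)^4.0777 ≈ 151.61 cpm.
Total = 174.56 + 151.61 ≈ 326.18 cpm.

326 cpm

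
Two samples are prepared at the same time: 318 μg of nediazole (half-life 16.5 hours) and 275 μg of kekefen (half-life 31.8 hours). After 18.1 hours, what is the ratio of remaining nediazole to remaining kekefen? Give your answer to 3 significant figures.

nediazole: 318 × (1/2)^(18.1/16.5) = 318 × (1/2)^1.097 ≈ 148.66 μg.
kekefen: 275 × (1/2)^(18.1/31.8) = 275 × (1/2)^0.56918 ≈ 185.35 μg.
Ratio ≈ 148.66 / 185.35 ≈ 0.80207.

0.802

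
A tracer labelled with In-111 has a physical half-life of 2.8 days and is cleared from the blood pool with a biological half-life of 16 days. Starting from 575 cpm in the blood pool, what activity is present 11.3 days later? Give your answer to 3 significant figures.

21.5 cpm

1/t_eff = 1/t_phys + 1/t_biol = 1/2.8 + 1/16 = 0.41964 per day.
t_eff = 2.8 × 16 / (2.8 + 16) ≈ 2.383 days.
Remaining = 575 × (1/2)^(11.3/2.383) = 575 × (1/2)^4.742 ≈ 21.488 cpm.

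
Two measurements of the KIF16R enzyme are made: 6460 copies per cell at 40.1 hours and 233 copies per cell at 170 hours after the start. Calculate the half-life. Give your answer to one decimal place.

Over Δt = 170 − 40.1 = 129.9 hours, the level fell by a factor of 6460/233 ≈ 27.725.
n = log₂(27.725) ≈ 4.7931 half-lives, so t½ = 129.9/4.7931 ≈ 27.101 hours.

27.1 hours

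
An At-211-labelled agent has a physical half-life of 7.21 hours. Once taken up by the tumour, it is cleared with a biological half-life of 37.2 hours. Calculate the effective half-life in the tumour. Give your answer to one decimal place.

1/t_eff = 1/t_phys + 1/t_biol = 1/7.21 + 1/37.2 = 0.16558 per hour.
t_eff = 7.21 × 37.2 / (7.21 + 37.2) ≈ 6.0395 hours.

6.0 hours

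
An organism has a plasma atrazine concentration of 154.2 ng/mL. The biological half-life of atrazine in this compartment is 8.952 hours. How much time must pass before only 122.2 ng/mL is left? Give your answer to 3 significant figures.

3.00 hours

Fraction remaining = 122.2/154.2 ≈ 0.79248.
n = log₂(154.2/122.2) = ln(1.2619)/ln 2 ≈ 0.33556 half-lives.
t = n × t½ = 0.33556 × 8.952 ≈ 3.0039 hours.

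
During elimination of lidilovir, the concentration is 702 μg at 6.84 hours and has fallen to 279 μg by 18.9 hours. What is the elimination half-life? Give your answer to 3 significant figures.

Over Δt = 18.9 − 6.84 = 12.06 hours, the level fell by a factor of 702/279 ≈ 2.5161.
n = log₂(2.5161) ≈ 1.3312 half-lives, so t½ = 12.06/1.3312 ≈ 9.0595 hours.

9.06 hours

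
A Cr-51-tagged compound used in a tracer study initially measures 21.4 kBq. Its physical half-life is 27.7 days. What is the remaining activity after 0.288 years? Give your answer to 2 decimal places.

Convert the elapsed time: 0.288 years = 105.12 days.
Number of half-lives: n = 105.12/27.7 ≈ 3.7949.
Remaining = 21.4 × (1/2)^3.7949 = 21.4 × 0.072046 ≈ 1.5418 kBq.

1.54 kBq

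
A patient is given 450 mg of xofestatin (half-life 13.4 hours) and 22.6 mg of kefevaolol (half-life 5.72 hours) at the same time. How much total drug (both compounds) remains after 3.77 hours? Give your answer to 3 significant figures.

xofestatin: 450 × (1/2)^(3.77/13.4) = 450 × (1/2)^0.28134 ≈ 370.27 mg.
kefevaolol: 22.6 × (1/2)^(3.77/5.72) = 22.6 × (1/2)^0.65909 ≈ 14.312 mg.
Total = 370.27 + 14.312 ≈ 384.58 mg.

385 mg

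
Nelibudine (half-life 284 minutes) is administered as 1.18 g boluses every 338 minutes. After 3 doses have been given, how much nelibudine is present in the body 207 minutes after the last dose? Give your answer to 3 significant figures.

The 3 doses were given 883, 545, 207 minutes ago.
Total = 1.18·(1/2)^(883/284) + 1.18·(1/2)^(545/284) + 1.18·(1/2)^(207/284)
      = 0.13675 + 0.31203 + 0.71198 ≈ 1.1608 g.

1.16 g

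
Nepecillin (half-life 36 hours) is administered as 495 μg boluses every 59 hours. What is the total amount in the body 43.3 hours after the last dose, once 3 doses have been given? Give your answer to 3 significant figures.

The 3 doses were given 161.3, 102.3, 43.3 hours ago.
Total = 495·(1/2)^(161.3/36) + 495·(1/2)^(102.3/36) + 495·(1/2)^(43.3/36)
      = 22.173 + 69.052 + 215.05 ≈ 306.27 μg.

306 μg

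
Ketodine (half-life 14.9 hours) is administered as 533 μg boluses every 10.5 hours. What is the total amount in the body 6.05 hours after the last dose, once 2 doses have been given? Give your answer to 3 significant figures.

649 μg

The 2 doses were given 16.55, 6.05 hours ago.
Total = 533·(1/2)^(16.55/14.9) + 533·(1/2)^(6.05/14.9)
      = 246.81 + 402.25 ≈ 649.06 μg.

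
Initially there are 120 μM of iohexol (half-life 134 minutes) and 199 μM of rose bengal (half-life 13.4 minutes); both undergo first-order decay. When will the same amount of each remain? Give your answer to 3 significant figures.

Set 120·(1/2)^(t/134) = 199·(1/2)^(t/13.4).
Taking log₂: log₂(120/199) = t·(1/134 − 1/13.4).
log₂(0.60302) = -0.72973; 1/134 − 1/13.4 = -0.067164.
t = -0.72973 / -0.067164 ≈ 10.865 minutes.

10.9 minutes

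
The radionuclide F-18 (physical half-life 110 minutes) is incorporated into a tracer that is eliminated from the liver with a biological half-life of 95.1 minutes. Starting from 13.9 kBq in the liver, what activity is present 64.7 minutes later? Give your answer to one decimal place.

1/t_eff = 1/t_phys + 1/t_biol = 1/110 + 1/95.1 = 0.019606 per minute.
t_eff = 110 × 95.1 / (110 + 95.1) ≈ 51.004 minutes.
Remaining = 13.9 × (1/2)^(64.7/51.004) = 13.9 × (1/2)^1.2685 ≈ 5.7697 kBq.

5.8 kBq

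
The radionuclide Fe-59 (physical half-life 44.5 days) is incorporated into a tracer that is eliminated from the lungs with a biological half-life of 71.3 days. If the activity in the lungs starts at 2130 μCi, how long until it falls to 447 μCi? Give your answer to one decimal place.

1/t_eff = 1/t_phys + 1/t_biol = 1/44.5 + 1/71.3 = 0.036497 per day.
t_eff = 44.5 × 71.3 / (44.5 + 71.3) ≈ 27.399 days.
n = log₂(2130/447) ≈ 2.2525; t = 2.2525 × 27.399 ≈ 61.717 days.

61.7 days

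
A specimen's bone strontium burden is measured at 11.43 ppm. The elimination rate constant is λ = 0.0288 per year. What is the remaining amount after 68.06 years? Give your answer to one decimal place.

1.6 ppm

t½ = ln 2 / λ = 0.69315 / 0.0288 ≈ 24.068 years.
Number of half-lives: n = 68.06/24.068 ≈ 2.8279.
Remaining = 11.43 × (1/2)^2.8279 = 11.43 × 0.14084 ≈ 1.6098 ppm.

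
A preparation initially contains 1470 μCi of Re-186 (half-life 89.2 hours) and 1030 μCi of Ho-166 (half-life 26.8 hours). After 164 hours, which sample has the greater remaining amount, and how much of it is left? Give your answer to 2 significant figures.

Re-186: 1470 × (1/2)^1.8386 ≈ 411.01 μCi.
Ho-166: 1030 × (1/2)^6.1194 ≈ 14.815 μCi.
Re-186 has more remaining, at ≈ 411.01 μCi.

Re-186, 410 μCi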